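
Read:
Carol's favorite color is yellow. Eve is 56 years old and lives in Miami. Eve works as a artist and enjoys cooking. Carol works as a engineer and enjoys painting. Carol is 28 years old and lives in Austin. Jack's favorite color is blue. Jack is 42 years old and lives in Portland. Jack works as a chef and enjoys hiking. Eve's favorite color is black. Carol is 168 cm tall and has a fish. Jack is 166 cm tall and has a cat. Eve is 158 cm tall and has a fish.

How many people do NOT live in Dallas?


Not in Dallas: 3

3


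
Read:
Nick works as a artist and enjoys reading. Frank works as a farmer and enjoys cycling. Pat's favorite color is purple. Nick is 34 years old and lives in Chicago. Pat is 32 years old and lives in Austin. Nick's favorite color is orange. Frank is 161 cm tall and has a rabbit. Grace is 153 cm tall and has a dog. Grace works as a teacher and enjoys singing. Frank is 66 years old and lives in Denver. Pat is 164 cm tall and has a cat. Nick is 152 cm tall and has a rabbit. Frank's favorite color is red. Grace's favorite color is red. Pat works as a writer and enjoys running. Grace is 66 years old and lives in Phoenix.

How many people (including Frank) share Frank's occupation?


Frank is a farmer. Count = 1

1


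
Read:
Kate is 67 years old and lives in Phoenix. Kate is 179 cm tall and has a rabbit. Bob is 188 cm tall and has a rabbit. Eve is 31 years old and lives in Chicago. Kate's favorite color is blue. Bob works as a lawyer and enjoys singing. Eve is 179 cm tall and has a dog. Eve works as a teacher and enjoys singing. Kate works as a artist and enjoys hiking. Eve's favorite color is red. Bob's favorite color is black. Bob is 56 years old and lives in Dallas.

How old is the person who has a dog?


Person with dog is Eve, age 31

31


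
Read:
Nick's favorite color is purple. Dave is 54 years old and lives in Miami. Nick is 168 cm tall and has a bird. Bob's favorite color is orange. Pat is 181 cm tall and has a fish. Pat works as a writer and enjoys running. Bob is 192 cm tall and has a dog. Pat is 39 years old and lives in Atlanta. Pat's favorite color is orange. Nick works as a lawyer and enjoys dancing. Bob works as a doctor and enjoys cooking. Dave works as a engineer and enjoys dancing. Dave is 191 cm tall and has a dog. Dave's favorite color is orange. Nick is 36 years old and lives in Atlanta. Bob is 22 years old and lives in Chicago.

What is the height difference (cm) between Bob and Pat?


|192 - 181| = 11

11


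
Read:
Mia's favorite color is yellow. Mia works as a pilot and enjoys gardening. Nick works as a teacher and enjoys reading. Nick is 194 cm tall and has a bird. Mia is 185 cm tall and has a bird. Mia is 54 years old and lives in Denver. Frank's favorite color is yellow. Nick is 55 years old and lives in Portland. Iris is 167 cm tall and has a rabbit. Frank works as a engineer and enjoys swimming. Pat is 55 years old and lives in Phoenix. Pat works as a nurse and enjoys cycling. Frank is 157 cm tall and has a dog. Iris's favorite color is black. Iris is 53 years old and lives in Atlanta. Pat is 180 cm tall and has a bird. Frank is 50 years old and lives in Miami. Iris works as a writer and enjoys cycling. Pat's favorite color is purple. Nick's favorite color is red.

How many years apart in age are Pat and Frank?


55 vs 50, diff = 5

5


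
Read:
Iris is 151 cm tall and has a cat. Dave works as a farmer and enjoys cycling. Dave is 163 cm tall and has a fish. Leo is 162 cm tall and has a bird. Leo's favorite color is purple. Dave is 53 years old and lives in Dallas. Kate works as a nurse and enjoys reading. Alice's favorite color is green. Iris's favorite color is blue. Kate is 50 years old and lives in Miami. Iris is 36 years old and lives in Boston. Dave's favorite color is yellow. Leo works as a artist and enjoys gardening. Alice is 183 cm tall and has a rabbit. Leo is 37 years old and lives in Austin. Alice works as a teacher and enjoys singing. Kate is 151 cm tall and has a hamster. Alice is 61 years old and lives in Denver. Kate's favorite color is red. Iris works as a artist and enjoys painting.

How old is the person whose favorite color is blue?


Person with favorite color=blue is Iris, age 36

36


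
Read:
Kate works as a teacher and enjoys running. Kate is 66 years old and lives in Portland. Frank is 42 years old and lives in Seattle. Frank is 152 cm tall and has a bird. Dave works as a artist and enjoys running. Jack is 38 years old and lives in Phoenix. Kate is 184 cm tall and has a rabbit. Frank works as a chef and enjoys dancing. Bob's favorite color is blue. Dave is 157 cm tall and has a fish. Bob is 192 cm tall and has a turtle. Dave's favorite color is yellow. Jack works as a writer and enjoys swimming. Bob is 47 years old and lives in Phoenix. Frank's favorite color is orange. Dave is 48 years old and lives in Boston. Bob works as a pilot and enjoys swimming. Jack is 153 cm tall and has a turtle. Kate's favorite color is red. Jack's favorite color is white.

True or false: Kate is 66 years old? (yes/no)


Kate is actually 66. yes

yes


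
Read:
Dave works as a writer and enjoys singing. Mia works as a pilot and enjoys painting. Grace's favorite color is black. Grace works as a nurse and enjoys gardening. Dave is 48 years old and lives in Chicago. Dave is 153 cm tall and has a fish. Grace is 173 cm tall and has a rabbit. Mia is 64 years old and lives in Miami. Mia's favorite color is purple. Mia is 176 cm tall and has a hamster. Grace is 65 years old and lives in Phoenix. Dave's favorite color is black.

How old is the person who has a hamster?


Person with hamster is Mia, age 64

64


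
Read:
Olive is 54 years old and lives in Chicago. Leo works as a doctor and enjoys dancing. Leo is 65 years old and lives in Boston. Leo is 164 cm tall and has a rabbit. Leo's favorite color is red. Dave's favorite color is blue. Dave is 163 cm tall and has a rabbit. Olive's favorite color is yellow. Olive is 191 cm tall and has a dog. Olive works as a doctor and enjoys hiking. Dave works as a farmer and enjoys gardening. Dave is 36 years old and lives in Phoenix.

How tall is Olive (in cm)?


Olive is 191 cm tall

191


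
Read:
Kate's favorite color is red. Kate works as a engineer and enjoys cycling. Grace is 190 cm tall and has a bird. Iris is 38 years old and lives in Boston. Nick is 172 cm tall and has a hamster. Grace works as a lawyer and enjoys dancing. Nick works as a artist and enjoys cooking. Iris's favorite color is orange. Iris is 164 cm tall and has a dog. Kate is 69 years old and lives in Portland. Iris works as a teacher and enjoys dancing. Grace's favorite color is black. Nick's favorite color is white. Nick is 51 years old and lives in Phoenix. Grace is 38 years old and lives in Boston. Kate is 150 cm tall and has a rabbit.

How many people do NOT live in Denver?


Not in Denver: 4

4


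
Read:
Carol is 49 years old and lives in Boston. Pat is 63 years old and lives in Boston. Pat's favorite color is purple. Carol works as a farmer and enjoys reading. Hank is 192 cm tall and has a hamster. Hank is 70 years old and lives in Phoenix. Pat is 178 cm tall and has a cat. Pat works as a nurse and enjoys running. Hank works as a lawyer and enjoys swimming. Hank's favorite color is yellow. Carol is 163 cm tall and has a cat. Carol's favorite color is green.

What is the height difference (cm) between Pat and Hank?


|178 - 192| = 14

14


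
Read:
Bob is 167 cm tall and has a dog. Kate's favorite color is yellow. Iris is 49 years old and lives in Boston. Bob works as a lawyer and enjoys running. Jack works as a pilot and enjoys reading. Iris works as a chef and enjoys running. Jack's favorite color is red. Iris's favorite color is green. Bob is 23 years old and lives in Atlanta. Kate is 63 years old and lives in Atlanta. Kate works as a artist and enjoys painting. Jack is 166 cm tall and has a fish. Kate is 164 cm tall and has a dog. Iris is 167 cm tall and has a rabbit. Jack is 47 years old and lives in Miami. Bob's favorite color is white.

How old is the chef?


The chef is Iris, age 49

49


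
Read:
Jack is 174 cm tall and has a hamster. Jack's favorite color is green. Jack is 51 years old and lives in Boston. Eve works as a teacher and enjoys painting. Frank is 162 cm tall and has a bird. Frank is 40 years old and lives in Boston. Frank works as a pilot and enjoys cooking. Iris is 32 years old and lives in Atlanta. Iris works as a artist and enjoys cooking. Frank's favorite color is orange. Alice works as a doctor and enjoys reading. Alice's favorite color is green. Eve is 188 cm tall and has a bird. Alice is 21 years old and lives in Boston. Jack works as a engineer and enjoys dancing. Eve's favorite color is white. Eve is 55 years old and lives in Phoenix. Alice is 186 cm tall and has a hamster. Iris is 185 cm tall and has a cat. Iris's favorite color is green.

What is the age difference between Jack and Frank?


|51 - 40| = 11

11


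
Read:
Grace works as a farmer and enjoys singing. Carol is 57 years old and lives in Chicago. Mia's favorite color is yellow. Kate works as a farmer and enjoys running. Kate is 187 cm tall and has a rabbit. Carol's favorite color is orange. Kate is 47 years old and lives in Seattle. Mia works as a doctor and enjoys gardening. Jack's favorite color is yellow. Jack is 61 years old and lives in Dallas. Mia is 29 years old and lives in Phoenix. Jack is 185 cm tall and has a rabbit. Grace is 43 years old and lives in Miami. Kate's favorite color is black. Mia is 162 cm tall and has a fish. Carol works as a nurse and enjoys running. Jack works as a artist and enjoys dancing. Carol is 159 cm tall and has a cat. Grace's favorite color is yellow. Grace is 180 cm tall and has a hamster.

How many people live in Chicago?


Count in Chicago: 1

1


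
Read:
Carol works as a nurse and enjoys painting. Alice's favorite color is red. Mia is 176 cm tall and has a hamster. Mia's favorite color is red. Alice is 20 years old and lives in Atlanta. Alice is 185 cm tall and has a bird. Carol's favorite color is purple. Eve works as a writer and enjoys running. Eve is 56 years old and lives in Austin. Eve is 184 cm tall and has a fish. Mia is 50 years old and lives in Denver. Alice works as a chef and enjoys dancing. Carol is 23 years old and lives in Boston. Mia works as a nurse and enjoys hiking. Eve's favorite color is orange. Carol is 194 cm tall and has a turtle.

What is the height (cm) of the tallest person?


Tallest: Carol at 194 cm

194


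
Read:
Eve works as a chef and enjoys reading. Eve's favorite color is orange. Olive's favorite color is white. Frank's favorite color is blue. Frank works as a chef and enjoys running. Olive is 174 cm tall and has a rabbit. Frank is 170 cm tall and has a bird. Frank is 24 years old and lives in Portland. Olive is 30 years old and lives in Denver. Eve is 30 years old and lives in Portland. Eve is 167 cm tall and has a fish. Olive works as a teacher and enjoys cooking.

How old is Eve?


Eve is 30 years old

30


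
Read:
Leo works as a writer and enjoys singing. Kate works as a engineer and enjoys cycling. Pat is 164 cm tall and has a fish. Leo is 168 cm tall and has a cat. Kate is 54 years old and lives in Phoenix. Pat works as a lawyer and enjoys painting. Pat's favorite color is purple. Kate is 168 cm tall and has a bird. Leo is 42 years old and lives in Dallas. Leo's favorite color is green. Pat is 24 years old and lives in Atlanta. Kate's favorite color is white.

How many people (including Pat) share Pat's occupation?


Pat is a lawyer. Count = 1

1


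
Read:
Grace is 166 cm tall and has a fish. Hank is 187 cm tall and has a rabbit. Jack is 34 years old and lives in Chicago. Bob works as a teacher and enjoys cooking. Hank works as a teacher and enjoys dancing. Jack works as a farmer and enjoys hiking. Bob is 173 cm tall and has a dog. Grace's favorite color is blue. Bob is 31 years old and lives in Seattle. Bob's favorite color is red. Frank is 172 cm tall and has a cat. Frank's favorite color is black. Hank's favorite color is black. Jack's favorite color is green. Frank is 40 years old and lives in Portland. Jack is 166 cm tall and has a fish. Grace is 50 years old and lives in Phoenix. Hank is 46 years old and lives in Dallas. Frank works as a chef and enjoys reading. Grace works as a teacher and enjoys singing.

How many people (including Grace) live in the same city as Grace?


Grace lives in Phoenix. Count = 1

1


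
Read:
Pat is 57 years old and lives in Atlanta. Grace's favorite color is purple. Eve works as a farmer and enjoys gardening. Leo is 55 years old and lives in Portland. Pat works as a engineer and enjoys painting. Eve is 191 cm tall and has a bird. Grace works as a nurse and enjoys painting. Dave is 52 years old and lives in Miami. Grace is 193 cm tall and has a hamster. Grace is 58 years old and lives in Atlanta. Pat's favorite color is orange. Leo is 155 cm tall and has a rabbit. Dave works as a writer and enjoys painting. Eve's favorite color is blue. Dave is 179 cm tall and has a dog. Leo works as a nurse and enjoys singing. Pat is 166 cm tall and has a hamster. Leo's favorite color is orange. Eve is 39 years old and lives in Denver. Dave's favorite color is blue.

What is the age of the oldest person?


Oldest: Grace at 58

58


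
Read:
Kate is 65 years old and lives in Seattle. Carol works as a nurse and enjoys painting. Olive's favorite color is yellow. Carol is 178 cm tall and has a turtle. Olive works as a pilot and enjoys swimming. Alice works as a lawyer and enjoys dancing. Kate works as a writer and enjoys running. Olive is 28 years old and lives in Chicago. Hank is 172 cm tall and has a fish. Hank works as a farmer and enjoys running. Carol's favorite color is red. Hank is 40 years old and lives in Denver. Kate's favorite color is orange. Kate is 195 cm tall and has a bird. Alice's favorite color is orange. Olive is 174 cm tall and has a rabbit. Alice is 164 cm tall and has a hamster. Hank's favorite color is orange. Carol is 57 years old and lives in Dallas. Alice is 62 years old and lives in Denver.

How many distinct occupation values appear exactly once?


Unique occupation values: 5

5


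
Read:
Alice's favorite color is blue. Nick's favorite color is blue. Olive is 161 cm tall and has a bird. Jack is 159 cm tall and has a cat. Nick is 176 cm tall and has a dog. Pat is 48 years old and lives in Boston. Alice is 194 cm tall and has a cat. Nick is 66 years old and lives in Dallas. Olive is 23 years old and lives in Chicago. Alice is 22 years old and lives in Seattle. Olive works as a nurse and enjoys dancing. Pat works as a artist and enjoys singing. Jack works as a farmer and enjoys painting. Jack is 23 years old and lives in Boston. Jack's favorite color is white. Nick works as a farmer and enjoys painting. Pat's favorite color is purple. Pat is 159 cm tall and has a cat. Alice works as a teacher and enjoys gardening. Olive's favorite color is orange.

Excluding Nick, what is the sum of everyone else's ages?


Sum (excluding Nick): 116

116


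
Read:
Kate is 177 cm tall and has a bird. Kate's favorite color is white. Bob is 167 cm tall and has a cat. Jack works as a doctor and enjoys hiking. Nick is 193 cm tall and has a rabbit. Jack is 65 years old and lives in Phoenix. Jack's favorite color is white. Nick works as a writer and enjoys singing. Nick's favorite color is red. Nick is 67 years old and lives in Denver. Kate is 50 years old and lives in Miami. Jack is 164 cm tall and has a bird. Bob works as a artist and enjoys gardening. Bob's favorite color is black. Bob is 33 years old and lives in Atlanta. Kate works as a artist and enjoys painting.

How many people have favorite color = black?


Count: 1

1


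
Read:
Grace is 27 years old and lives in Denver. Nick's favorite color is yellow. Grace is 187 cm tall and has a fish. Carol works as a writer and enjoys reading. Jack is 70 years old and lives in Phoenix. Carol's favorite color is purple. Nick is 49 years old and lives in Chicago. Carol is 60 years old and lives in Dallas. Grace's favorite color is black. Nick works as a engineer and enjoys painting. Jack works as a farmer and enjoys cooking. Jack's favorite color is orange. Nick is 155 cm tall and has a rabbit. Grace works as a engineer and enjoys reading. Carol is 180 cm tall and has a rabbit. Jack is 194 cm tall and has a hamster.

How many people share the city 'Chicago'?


Count: 1

1


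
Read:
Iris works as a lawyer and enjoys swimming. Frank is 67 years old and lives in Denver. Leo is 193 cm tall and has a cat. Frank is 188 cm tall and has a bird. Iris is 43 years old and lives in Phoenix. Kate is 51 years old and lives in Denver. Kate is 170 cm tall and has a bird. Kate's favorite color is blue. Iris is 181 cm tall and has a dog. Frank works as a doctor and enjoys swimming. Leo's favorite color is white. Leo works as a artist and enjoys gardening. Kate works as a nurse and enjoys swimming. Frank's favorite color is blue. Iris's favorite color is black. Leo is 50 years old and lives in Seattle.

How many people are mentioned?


People: Kate, Iris, Frank, Leo. Count = 4

4


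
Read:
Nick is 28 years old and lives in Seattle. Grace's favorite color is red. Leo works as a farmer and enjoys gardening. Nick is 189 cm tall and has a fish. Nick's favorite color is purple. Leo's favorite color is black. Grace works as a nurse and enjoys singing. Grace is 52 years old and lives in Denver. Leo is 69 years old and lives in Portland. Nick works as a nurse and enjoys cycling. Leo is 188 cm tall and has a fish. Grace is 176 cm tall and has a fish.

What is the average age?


Sum=149, n=3, avg=49.67

49.67


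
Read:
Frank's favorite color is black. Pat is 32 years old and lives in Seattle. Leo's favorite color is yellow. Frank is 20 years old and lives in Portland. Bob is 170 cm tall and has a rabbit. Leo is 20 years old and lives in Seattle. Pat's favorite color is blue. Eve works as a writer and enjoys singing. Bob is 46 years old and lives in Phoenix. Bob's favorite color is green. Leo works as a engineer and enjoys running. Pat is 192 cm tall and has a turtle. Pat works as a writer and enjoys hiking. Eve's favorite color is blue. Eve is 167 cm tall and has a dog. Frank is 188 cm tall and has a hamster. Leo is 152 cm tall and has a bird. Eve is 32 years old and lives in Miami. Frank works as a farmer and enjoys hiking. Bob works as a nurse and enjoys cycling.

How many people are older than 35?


Filter: 1

1


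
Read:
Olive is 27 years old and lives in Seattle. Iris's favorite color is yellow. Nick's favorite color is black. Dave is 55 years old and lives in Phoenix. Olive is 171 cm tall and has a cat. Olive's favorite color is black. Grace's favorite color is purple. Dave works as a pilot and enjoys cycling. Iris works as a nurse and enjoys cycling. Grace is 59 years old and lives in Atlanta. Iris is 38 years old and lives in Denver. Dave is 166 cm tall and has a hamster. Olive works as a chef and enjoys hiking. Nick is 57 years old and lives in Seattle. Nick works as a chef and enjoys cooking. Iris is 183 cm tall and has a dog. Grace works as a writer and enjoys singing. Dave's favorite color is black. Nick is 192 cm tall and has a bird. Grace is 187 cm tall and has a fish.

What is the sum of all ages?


38+27+55+59+57 = 236

236


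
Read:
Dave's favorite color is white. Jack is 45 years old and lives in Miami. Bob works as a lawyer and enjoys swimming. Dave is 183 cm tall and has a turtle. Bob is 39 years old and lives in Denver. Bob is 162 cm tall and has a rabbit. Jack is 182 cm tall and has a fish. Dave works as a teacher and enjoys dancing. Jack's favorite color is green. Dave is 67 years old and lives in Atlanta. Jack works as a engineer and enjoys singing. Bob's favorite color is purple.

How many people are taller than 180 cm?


Taller than 180: 2

2


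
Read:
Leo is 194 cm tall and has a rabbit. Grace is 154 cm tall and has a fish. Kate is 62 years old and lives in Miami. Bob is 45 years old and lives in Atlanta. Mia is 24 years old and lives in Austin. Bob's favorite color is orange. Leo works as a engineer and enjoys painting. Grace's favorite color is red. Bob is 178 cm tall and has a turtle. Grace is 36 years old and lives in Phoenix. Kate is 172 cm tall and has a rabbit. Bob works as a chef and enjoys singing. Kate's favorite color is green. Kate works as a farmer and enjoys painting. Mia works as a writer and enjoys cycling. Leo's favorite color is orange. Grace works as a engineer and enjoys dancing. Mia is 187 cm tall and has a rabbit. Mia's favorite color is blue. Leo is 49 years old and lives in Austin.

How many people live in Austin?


Count in Austin: 2

2


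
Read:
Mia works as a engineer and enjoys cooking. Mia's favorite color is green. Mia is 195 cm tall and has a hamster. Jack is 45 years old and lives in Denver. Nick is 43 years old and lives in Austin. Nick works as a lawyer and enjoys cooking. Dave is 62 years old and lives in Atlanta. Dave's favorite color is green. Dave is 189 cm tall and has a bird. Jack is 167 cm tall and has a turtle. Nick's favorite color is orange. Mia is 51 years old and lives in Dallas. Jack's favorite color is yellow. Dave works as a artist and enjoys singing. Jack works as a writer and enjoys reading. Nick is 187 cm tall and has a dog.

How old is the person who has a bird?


Person with bird is Dave, age 62

62


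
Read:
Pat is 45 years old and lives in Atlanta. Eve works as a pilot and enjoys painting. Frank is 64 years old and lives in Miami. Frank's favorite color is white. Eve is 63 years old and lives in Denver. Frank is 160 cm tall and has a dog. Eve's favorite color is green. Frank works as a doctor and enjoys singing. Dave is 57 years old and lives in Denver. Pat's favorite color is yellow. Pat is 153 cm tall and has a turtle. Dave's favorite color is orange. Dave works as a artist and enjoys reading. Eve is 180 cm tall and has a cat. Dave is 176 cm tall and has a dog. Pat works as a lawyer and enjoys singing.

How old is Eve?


Eve is 63 years old

63


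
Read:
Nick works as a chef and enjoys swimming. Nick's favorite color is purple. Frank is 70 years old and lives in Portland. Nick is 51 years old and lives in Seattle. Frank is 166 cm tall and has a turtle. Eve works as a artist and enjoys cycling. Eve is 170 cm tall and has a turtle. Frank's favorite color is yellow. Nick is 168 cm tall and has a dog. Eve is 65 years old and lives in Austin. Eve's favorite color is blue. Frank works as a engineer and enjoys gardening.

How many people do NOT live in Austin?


Not in Austin: 2

2


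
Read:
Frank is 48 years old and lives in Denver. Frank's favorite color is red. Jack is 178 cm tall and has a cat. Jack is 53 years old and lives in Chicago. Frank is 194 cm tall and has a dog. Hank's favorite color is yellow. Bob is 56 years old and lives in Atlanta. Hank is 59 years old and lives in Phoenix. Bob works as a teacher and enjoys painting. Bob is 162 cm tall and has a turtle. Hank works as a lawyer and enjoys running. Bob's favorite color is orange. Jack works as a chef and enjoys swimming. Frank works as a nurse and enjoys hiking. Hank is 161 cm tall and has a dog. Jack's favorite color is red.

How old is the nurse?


The nurse is Frank, age 48

48


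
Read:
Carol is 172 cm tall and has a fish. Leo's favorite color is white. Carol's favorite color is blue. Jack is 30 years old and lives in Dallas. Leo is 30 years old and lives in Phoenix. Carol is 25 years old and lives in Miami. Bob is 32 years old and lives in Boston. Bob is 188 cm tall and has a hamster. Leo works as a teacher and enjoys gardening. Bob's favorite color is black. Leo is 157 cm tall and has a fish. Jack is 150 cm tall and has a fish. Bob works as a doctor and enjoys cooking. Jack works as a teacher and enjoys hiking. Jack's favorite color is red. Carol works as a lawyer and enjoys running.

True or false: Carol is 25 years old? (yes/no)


Carol is actually 25. yes

yes


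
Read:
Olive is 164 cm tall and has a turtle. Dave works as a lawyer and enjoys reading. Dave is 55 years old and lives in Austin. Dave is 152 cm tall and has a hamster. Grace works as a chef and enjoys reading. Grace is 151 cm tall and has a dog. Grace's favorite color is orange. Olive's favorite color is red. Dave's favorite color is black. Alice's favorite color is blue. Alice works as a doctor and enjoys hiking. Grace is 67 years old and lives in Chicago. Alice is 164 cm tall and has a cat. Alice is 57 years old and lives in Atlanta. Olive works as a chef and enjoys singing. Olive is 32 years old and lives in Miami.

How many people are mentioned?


People: Alice, Dave, Olive, Grace. Count = 4

4


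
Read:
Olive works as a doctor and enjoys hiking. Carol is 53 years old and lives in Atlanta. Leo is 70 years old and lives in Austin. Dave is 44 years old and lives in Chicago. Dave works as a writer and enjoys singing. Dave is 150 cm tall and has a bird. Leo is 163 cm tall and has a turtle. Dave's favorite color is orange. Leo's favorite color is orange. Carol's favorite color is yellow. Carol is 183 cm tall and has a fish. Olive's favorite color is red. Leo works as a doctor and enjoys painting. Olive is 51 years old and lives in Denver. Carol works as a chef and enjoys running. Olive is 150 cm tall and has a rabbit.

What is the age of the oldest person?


Oldest: Leo at 70

70


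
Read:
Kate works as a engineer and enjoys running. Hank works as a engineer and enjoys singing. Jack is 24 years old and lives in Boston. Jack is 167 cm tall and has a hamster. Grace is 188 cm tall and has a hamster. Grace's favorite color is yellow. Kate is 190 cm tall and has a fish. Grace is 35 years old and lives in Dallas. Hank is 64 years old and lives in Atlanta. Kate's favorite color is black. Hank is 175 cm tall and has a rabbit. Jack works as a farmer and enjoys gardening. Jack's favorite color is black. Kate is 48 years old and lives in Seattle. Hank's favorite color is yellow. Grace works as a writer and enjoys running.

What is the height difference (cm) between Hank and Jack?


|175 - 167| = 8

8


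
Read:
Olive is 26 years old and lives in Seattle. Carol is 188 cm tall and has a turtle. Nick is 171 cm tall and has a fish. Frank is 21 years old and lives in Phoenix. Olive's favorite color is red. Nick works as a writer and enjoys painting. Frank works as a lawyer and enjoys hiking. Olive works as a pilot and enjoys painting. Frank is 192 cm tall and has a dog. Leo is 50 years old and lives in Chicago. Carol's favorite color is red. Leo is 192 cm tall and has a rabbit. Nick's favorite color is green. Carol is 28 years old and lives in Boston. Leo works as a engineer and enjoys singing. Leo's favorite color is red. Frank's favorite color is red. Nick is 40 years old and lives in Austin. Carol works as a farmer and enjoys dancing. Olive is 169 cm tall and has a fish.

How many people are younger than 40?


Filter: 3

3


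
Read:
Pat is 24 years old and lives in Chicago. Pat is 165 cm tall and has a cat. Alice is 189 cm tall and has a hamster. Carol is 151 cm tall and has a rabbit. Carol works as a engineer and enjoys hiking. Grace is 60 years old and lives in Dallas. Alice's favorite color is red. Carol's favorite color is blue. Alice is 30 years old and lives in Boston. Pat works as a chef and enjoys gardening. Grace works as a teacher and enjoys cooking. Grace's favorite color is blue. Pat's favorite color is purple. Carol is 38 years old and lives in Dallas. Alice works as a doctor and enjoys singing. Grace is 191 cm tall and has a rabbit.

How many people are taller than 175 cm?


Taller than 175: 2

2


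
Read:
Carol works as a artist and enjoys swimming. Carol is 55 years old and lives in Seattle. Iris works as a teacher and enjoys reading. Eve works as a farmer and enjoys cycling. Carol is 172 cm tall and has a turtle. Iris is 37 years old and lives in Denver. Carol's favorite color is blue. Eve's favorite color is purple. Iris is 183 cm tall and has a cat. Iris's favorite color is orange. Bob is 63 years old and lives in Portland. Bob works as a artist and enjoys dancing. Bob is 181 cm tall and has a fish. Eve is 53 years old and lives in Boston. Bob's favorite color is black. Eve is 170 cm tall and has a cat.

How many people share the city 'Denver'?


Count: 1

1


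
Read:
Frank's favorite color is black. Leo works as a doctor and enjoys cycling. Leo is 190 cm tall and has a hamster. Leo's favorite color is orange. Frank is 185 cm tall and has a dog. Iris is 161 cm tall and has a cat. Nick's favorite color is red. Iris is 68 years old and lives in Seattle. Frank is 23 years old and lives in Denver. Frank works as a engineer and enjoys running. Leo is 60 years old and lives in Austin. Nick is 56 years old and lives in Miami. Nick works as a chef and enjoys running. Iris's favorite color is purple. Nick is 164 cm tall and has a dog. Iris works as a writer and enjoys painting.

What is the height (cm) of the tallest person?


Tallest: Leo at 190 cm

190


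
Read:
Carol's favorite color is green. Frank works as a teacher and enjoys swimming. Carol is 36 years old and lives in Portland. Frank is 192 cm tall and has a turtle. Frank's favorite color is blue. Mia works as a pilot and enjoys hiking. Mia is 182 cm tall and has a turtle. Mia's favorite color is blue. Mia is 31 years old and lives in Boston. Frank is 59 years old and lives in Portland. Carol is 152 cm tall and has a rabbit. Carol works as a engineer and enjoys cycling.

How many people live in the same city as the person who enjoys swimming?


Person with hobby swimming is Frank, city Portland. Count = 2

2


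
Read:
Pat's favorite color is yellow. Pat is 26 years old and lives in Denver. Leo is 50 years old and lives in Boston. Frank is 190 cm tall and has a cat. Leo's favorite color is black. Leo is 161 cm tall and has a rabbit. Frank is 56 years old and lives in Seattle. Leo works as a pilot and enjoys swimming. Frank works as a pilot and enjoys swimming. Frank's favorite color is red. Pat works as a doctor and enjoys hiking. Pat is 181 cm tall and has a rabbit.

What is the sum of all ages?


26+50+56 = 132

132


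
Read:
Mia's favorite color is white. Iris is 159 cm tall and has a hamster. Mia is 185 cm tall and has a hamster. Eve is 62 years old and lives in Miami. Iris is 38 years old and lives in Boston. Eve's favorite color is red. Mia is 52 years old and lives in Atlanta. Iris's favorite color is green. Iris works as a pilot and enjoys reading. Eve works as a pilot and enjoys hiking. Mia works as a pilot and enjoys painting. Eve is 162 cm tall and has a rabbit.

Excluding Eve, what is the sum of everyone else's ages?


Sum (excluding Eve): 90

90


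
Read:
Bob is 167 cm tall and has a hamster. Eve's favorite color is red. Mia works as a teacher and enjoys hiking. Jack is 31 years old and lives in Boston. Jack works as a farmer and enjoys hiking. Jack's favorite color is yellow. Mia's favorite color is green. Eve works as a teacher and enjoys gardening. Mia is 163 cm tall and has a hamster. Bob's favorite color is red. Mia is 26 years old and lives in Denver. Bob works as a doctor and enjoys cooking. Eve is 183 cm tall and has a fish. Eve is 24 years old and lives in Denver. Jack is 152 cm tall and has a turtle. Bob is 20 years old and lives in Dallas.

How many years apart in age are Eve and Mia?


24 vs 26, diff = 2

2


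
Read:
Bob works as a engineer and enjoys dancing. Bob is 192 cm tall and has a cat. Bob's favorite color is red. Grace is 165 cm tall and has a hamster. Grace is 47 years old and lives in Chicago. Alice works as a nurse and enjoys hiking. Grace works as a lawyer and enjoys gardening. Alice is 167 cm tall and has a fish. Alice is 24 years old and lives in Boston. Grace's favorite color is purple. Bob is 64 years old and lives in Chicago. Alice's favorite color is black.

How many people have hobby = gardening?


Count: 1

1


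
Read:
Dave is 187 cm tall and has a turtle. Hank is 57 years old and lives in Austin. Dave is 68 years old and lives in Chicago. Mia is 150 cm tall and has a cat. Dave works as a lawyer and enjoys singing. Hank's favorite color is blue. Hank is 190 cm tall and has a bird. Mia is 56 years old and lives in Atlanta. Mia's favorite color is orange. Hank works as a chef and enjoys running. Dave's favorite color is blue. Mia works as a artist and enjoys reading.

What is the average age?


Sum=181, n=3, avg=60.33

60.33


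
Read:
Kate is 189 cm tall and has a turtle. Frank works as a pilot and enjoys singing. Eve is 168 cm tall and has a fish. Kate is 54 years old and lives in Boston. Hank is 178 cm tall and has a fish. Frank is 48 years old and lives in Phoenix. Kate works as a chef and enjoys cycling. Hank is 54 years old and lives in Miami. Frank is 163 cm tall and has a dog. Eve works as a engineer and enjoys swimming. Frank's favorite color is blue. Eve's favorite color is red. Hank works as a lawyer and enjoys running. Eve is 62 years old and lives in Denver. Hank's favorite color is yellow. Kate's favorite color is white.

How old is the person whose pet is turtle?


Person with pet=turtle is Kate, age 54

54


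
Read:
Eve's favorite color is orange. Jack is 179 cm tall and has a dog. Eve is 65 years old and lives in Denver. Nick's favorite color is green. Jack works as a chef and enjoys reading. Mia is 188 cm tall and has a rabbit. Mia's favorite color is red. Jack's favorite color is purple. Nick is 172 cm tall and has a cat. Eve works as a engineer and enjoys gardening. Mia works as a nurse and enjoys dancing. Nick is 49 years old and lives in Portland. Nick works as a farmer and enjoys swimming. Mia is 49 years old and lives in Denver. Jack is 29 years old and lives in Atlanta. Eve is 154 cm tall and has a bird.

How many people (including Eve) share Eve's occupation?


Eve is a engineer. Count = 1

1


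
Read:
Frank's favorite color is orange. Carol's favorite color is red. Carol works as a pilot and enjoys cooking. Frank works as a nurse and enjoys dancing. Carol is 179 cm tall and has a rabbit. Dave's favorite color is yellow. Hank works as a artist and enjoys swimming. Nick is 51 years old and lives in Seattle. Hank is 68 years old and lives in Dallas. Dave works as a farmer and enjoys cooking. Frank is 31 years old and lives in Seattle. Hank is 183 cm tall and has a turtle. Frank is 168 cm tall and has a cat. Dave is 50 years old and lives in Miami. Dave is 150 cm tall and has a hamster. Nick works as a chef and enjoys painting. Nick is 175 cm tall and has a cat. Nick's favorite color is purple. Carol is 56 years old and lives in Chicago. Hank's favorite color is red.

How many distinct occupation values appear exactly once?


Unique occupation values: 5

5


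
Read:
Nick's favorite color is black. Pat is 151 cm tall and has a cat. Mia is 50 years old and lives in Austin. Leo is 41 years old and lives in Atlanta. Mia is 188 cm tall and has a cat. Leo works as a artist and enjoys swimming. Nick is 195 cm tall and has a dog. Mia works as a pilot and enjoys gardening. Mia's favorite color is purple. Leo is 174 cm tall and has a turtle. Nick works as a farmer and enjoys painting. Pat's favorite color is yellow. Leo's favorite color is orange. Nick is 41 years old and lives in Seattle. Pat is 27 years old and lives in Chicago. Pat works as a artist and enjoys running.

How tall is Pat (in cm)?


Pat is 151 cm tall

151


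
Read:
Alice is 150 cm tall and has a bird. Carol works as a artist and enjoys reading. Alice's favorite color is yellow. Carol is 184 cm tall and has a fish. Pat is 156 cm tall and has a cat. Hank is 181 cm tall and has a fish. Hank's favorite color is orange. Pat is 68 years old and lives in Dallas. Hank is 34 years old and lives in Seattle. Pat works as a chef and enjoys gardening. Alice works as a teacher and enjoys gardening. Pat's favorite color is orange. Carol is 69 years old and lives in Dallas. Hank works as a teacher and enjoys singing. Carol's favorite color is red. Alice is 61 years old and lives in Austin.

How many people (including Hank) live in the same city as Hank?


Hank lives in Seattle. Count = 1

1


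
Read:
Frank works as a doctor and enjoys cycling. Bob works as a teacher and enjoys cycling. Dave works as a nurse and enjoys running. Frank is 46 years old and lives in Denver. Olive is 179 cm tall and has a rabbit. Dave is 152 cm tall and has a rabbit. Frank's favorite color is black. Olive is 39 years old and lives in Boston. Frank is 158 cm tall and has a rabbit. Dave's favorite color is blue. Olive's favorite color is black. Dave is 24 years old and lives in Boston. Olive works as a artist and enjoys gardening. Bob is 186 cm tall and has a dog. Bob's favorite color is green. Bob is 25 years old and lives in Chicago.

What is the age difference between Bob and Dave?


|25 - 24| = 1

1


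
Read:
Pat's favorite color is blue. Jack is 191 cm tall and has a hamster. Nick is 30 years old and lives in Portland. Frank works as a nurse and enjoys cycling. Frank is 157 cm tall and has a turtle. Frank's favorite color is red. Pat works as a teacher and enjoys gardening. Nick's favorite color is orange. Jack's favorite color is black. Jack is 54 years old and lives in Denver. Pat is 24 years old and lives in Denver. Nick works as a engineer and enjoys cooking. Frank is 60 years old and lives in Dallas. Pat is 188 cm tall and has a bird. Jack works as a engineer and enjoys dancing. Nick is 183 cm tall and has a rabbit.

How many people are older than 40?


Filter: 2

2


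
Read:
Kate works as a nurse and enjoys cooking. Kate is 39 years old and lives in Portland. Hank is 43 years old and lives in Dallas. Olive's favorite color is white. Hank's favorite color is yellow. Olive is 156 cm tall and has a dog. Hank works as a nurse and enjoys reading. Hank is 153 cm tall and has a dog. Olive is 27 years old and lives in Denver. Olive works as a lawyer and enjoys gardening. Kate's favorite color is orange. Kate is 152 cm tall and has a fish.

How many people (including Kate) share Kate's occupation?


Kate is a nurse. Count = 2

2


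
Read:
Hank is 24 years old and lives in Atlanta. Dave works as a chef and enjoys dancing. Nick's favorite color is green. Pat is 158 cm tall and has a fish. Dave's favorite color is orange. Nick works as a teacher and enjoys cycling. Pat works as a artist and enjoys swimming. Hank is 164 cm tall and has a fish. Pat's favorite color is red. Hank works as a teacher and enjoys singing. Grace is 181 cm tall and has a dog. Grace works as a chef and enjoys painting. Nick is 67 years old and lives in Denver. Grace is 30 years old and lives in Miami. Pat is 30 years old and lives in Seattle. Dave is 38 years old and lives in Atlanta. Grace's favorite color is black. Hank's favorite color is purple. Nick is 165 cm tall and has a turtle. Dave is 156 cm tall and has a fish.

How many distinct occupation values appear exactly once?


Unique occupation values: 1

1


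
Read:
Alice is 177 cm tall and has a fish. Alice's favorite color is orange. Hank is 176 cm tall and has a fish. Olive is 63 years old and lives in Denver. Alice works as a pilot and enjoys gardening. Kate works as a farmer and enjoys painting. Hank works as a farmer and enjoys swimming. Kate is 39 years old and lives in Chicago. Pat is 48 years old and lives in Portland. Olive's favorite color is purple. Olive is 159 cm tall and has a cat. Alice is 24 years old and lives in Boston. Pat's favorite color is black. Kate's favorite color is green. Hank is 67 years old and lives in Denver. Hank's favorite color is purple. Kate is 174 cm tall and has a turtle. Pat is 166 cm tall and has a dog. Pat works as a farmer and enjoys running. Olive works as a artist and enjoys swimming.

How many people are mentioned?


People: Hank, Pat, Alice, Kate, Olive. Count = 5

5


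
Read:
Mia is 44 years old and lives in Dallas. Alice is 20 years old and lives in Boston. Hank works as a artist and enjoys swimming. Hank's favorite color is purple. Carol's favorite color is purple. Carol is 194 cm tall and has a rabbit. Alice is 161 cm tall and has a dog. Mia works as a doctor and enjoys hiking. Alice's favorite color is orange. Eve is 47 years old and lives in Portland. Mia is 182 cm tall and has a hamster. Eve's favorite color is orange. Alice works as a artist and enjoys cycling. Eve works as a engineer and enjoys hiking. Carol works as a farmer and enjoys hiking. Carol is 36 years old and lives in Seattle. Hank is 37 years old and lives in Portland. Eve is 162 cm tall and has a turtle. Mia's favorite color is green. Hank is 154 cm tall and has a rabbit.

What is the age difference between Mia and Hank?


|44 - 37| = 7

7
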